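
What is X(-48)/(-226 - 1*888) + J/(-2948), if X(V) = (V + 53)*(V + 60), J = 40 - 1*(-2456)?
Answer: -369678/410509 ≈ -0.90054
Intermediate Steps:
J = 2496 (J = 40 + 2456 = 2496)
X(V) = (53 + V)*(60 + V)
X(-48)/(-226 - 1*888) + J/(-2948) = (3180 + (-48)² + 113*(-48))/(-226 - 1*888) + 2496/(-2948) = (3180 + 2304 - 5424)/(-226 - 888) + 2496*(-1/2948) = 60/(-1114) - 624/737 = 60*(-1/1114) - 624/737 = -30/557 - 624/737 = -369678/410509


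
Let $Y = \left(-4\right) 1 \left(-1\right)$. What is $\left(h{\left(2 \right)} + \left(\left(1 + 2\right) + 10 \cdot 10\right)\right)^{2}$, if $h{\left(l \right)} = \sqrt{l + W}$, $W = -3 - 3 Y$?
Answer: $\left(103 + i \sqrt{13}\right)^{2} \approx 10596.0 + 742.74 i$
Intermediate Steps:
$Y = 4$ ($Y = \left(-4\right) \left(-1\right) = 4$)
$W = -15$ ($W = -3 - 12 = -15$)
$h{\left(l \right)} = \sqrt{-15 + l}$ ($h{\left(l \right)} = \sqrt{l - 15} = \sqrt{-15 + l}$)
$\left(h{\left(2 \right)} + \left(\left(1 + 2\right) + 10 \cdot 10\right)\right)^{2} = \left(\sqrt{-15 + 2} + \left(\left(1 + 2\right) + 10 \cdot 10\right)\right)^{2} = \left(\sqrt{-13} + \left(3 + 100\right)\right)^{2} = \left(i \sqrt{13} + 103\right)^{2} = \left(103 + i \sqrt{13}\right)^{2}$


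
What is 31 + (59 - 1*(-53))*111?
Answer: 12463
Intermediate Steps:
31 + (59 - 1*(-53))*111 = 31 + (59 + 53)*111 = 31 + 112*111 = 31 + 12432 = 12463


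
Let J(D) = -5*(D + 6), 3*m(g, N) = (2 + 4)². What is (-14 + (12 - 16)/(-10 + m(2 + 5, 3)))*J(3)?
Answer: 720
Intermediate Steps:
m(g, N) = 12 (m(g, N) = (2 + 4)²/3 = (⅓)*6² = (⅓)*36 = 12)
J(D) = -30 - 5*D (J(D) = -5*(6 + D) = -30 - 5*D)
(-14 + (12 - 16)/(-10 + m(2 + 5, 3)))*J(3) = (-14 + (12 - 16)/(-10 + 12))*(-30 - 5*3) = (-14 - 4/2)*(-30 - 15) = (-14 - 4*½)*(-45) = (-14 - 2)*(-45) = -16*(-45) = 720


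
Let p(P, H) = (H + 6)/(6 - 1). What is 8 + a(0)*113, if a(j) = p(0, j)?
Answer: 718/5 ≈ 143.60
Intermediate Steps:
p(P, H) = 6/5 + H/5 (p(P, H) = (6 + H)/5 = (6 + H)*(⅕) = 6/5 + H/5)
a(j) = 6/5 + j/5
8 + a(0)*113 = 8 + (6/5 + (⅕)*0)*113 = 8 + (6/5 + 0)*113 = 8 + (6/5)*113 = 8 + 678/5 = 718/5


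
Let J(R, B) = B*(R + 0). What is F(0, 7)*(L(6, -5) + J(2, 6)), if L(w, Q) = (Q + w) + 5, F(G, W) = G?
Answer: 0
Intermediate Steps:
J(R, B) = B*R
L(w, Q) = 5 + Q + w
F(0, 7)*(L(6, -5) + J(2, 6)) = 0*((5 - 5 + 6) + 6*2) = 0*(6 + 12) = 0*18 = 0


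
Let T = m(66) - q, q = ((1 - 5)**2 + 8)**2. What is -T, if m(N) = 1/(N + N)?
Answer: 76031/132 ≈ 575.99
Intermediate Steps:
m(N) = 1/(2*N)
q = 576 (q = ((-4)**2 + 8)**2 = (16 + 8)**2 = 24**2 = 576)
T = -76031/132 (T = (1/2)/66 - 1*576 = (1/2)*(1/66) - 576 = 1/132 - 576 = -76031/132 ≈ -575.99)
-T = -1*(-76031/132) = 76031/132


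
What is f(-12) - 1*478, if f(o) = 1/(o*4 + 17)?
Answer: -14819/31 ≈ -478.03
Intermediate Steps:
f(o) = 1/(17 + 4*o) (f(o) = 1/(4*o + 17) = 1/(17 + 4*o))
f(-12) - 1*478 = 1/(17 + 4*(-12)) - 1*478 = 1/(17 - 48) - 478 = 1/(-31) - 478 = -1/31 - 478 = -14819/31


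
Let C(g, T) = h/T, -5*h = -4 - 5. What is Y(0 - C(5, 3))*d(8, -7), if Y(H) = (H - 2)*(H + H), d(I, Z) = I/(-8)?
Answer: -78/25 ≈ -3.1200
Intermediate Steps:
d(I, Z) = -I/8 (d(I, Z) = I*(-⅛) = -I/8)
h = 9/5 (h = -(-4 - 5)/5 = -⅕*(-9) = 9/5 ≈ 1.8000)
C(g, T) = 9/(5*T)
Y(H) = 2*H*(-2 + H) (Y(H) = (-2 + H)*(2*H) = 2*H*(-2 + H))
Y(0 - C(5, 3))*d(8, -7) = (2*(0 - 9/(5*3))*(-2 + (0 - 9/(5*3))))*(-⅛*8) = (2*(0 - 9/(5*3))*(-2 + (0 - 9/(5*3))))*(-1) = (2*(0 - 1*⅗)*(-2 + (0 - 1*⅗)))*(-1) = (2*(0 - ⅗)*(-2 + (0 - ⅗)))*(-1) = (2*(-⅗)*(-2 - ⅗))*(-1) = (2*(-⅗)*(-13/5))*(-1) = (78/25)*(-1) = -78/25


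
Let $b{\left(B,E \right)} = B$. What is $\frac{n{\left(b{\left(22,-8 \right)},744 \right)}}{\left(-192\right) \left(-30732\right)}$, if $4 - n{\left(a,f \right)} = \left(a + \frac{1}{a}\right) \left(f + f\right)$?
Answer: $- \frac{90199}{16226496} \approx -0.0055587$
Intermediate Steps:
$n{\left(a,f \right)} = 4 - 2 f \left(a + \frac{1}{a}\right)$ ($n{\left(a,f \right)} = 4 - \left(a + \frac{1}{a}\right) \left(f + f\right) = 4 - \left(a + \frac{1}{a}\right) 2 f = 4 - 2 f \left(a + \frac{1}{a}\right)$)
$\frac{n{\left(b{\left(22,-8 \right)},744 \right)}}{\left(-192\right) \left(-30732\right)} = \frac{4 - 44 \cdot 744 - \frac{1488}{22}}{\left(-192\right) \left(-30732\right)} = \frac{4 - 32736 - 1488 \cdot \frac{1}{22}}{5900544} = \left(4 - 32736 - \frac{744}{11}\right) \frac{1}{5900544} = \left(- \frac{360796}{11}\right) \frac{1}{5900544} = - \frac{90199}{16226496}$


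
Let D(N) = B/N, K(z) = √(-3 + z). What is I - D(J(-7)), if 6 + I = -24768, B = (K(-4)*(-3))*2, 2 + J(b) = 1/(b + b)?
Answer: -24774 - 84*I*√7/29 ≈ -24774.0 - 7.6636*I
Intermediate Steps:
J(b) = -2 + 1/(2*b) (J(b) = -2 + 1/(b + b) = -2 + 1/(2*b))
B = -6*I*√7 (B = (√(-3 - 4)*(-3))*2 = (√(-7)*(-3))*2 = ((I*√7)*(-3))*2 = -3*I*√7*2 = -6*I*√7 ≈ -15.875*I)
I = -24774 (I = -6 - 24768 = -24774)
D(N) = -6*I*√7/N (D(N) = (-6*I*√7)/N = -6*I*√7/N)
I - D(J(-7)) = -24774 - (-6)*I*√7/(-2 + (½)/(-7)) = -24774 - (-6)*I*√7/(-2 + (½)*(-⅐)) = -24774 - (-6)*I*√7/(-2 - 1/14) = -24774 - (-6)*I*√7/(-29/14) = -24774 - (-6)*I*√7*(-14)/29 = -24774 - 84*I*√7/29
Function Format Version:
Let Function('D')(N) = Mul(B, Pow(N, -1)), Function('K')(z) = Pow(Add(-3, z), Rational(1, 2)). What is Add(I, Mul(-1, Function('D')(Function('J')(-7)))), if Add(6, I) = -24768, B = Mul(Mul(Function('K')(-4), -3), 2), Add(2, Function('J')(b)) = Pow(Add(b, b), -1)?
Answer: Add(-24774, Mul(Rational(-84, 29), I, Pow(7, Rational(1, 2)))) ≈ Add(-24774., Mul(-7.6636, I))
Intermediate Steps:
Function('J')(b) = Add(-2, Mul(Rational(1, 2), Pow(b, -1))) (Function('J')(b) = Add(-2, Pow(Add(b, b), -1)) = Add(-2, Pow(Mul(2, b), -1)) = Add(-2, Mul(Rational(1, 2), Pow(b, -1))))
B = Mul(-6, I, Pow(7, Rational(1, 2))) (B = Mul(Mul(Pow(Add(-3, -4), Rational(1, 2)), -3), 2) = Mul(Mul(Pow(-7, Rational(1, 2)), -3), 2) = Mul(Mul(Mul(I, Pow(7, Rational(1, 2))), -3), 2) = Mul(Mul(-3, I, Pow(7, Rational(1, 2))), 2) = Mul(-6, I, Pow(7, Rational(1, 2))) ≈ Mul(-15.875, I))
I = -24774 (I = Add(-6, -24768) = -24774)
Function('D')(N) = Mul(-6, I, Pow(7, Rational(1, 2)), Pow(N, -1)) (Function('D')(N) = Mul(Mul(-6, I, Pow(7, Rational(1, 2))), Pow(N, -1)) = Mul(-6, I, Pow(7, Rational(1, 2)), Pow(N, -1)))
Add(I, Mul(-1, Function('D')(Function('J')(-7)))) = Add(-24774, Mul(-1, Mul(-6, I, Pow(7, Rational(1, 2)), Pow(Add(-2, Mul(Rational(1, 2), Pow(-7, -1))), -1)))) = Add(-24774, Mul(-1, Mul(-6, I, Pow(7, Rational(1, 2)), Pow(Add(-2, Mul(Rational(1, 2), Rational(-1, 7))), -1)))) = Add(-24774, Mul(-1, Mul(-6, I, Pow(7, Rational(1, 2)), Pow(Add(-2, Rational(-1, 14)), -1)))) = Add(-24774, Mul(-1, Mul(-6, I, Pow(7, Rational(1, 2)), Pow(Rational(-29, 14), -1)))) = Add(-24774, Mul(-1, Mul(-6, I, Pow(7, Rational(1, 2)), Rational(-14, 29)))) = Add(-24774, Mul(-1, Mul(Rational(84, 29), I, Pow(7, Rational(1, 2))))) = Add(-24774, Mul(Rational(-84, 29), I, Pow(7, Rational(1, 2))))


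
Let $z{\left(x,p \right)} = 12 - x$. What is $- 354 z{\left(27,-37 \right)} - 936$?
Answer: $4374$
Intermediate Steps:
$- 354 z{\left(27,-37 \right)} - 936 = - 354 \left(12 - 27\right) - 936 = \left(-354\right) \left(-15\right) - 936 = 5310 - 936 = 4374$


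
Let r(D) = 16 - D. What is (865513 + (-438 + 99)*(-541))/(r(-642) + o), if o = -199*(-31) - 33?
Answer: 524456/3397 ≈ 154.39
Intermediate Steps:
o = 6136 (o = 6169 - 33 = 6136)
(865513 + (-438 + 99)*(-541))/(r(-642) + o) = (865513 + (-438 + 99)*(-541))/((16 - 1*(-642)) + 6136) = (865513 - 339*(-541))/((16 + 642) + 6136) = (865513 + 183399)/(658 + 6136) = 1048912/6794 = 1048912*(1/6794) = 524456/3397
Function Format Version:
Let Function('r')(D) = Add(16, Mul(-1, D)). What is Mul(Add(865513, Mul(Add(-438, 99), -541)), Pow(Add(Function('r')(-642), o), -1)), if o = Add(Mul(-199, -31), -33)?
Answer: Rational(524456, 3397) ≈ 154.39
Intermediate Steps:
o = 6136 (o = Add(6169, -33) = 6136)
Mul(Add(865513, Mul(Add(-438, 99), -541)), Pow(Add(Function('r')(-642), o), -1)) = Mul(Add(865513, Mul(Add(-438, 99), -541)), Pow(Add(Add(16, Mul(-1, -642)), 6136), -1)) = Mul(Add(865513, Mul(-339, -541)), Pow(Add(Add(16, 642), 6136), -1)) = Mul(Add(865513, 183399), Pow(Add(658, 6136), -1)) = Mul(1048912, Pow(6794, -1)) = Mul(1048912, Rational(1, 6794)) = Rational(524456, 3397)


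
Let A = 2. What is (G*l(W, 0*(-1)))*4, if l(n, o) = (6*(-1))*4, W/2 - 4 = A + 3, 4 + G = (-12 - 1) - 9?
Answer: 2496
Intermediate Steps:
G = -26 (G = -4 + ((-12 - 1) - 9) = -4 + (-13 - 9) = -4 - 22 = -26)
W = 18 (W = 8 + 2*(2 + 3) = 8 + 2*5 = 8 + 10 = 18)
l(n, o) = -24 (l(n, o) = -6*4 = -24)
(G*l(W, 0*(-1)))*4 = -26*(-24)*4 = 624*4 = 2496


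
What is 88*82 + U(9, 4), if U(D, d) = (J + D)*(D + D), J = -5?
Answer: 7288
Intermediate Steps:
U(D, d) = 2*D*(-5 + D) (U(D, d) = (-5 + D)*(D + D) = (-5 + D)*(2*D) = 2*D*(-5 + D))
88*82 + U(9, 4) = 88*82 + 2*9*(-5 + 9) = 7216 + 2*9*4 = 7216 + 72 = 7288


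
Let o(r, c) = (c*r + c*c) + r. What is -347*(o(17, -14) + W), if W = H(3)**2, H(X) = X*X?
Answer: -19432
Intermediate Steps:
o(r, c) = r + c**2 + c*r (o(r, c) = (c*r + c**2) + r = (c**2 + c*r) + r = r + c**2 + c*r)
H(X) = X**2
W = 81 (W = (3**2)**2 = 9**2 = 81)
-347*(o(17, -14) + W) = -347*((17 + (-14)**2 - 14*17) + 81) = -347*((17 + 196 - 238) + 81) = -347*(-25 + 81) = -347*56 = -19432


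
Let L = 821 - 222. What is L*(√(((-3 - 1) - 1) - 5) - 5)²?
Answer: 8985 - 5990*I*√10 ≈ 8985.0 - 18942.0*I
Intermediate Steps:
L = 599
L*(√(((-3 - 1) - 1) - 5) - 5)² = 599*(√(((-3 - 1) - 1) - 5) - 5)² = 599*(√((-4 - 1) - 5) - 5)² = 599*(√(-5 - 5) - 5)² = 599*(√(-10) - 5)² = 599*(I*√10 - 5)² = 599*(-5 + I*√10)²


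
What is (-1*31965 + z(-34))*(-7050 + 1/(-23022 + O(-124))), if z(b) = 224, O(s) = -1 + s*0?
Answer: 5151949984891/23023 ≈ 2.2377e+8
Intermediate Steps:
O(s) = -1 (O(s) = -1 + 0 = -1)
(-1*31965 + z(-34))*(-7050 + 1/(-23022 + O(-124))) = (-1*31965 + 224)*(-7050 + 1/(-23022 - 1)) = (-31965 + 224)*(-7050 + 1/(-23023)) = -31741*(-7050 - 1/23023) = -31741*(-162312151/23023) = 5151949984891/23023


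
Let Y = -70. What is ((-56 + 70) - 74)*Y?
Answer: 4200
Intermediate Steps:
((-56 + 70) - 74)*Y = ((-56 + 70) - 74)*(-70) = (14 - 74)*(-70) = -60*(-70) = 4200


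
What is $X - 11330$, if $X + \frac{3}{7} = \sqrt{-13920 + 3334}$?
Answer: $- \frac{79313}{7} + i \sqrt{10586} \approx -11330.0 + 102.89 i$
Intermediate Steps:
$X = - \frac{3}{7} + i \sqrt{10586}$ ($X = - \frac{3}{7} + \sqrt{-13920 + 3334} = - \frac{3}{7} + \sqrt{-10586} = - \frac{3}{7} + i \sqrt{10586} \approx -0.42857 + 102.89 i$)
$X - 11330 = \left(- \frac{3}{7} + i \sqrt{10586}\right) - 11330 = - \frac{79313}{7} + i \sqrt{10586}$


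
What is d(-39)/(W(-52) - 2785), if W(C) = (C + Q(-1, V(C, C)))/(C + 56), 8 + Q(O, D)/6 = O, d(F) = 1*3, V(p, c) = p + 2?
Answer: -6/5623 ≈ -0.0010670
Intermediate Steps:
V(p, c) = 2 + p
d(F) = 3
Q(O, D) = -48 + 6*O
W(C) = (-54 + C)/(56 + C) (W(C) = (C + (-48 + 6*(-1)))/(C + 56) = (C + (-48 - 6))/(56 + C) = (C - 54)/(56 + C) = (-54 + C)/(56 + C))
d(-39)/(W(-52) - 2785) = 3/((-54 - 52)/(56 - 52) - 2785) = 3/(-106/4 - 2785) = 3/((¼)*(-106) - 2785) = 3/(-53/2 - 2785) = 3/(-5623/2) = 3*(-2/5623) = -6/5623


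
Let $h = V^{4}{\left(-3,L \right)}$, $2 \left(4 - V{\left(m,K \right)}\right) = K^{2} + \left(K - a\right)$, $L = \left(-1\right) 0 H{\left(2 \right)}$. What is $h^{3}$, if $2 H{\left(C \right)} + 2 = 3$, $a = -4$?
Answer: $4096$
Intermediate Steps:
$H{\left(C \right)} = \frac{1}{2}$ ($H{\left(C \right)} = -1 + \frac{1}{2} \cdot 3 = -1 + \frac{3}{2} = \frac{1}{2}$)
$L = 0$ ($L = \left(-1\right) 0 \cdot \frac{1}{2} = 0 \cdot \frac{1}{2} = 0$)
$V{\left(m,K \right)} = 2 - \frac{K}{2} - \frac{K^{2}}{2}$ ($V{\left(m,K \right)} = 4 - \frac{K^{2} + \left(K - -4\right)}{2} = 4 - \frac{K^{2} + \left(K + 4\right)}{2} = 4 - \frac{K^{2} + \left(4 + K\right)}{2} = 4 - \frac{4 + K + K^{2}}{2} = 4 - \left(2 + \frac{K}{2} + \frac{K^{2}}{2}\right) = 2 - \frac{K}{2} - \frac{K^{2}}{2}$)
$h = 16$ ($h = \left(2 - 0 - \frac{0^{2}}{2}\right)^{4} = \left(2 + 0 - 0\right)^{4} = \left(2 + 0 + 0\right)^{4} = 2^{4} = 16$)
$h^{3} = 16^{3} = 4096$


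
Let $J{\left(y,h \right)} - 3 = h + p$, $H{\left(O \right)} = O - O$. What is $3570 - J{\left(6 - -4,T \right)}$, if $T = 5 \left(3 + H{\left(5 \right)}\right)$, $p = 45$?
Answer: $3507$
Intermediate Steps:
$H{\left(O \right)} = 0$
$T = 15$ ($T = 5 \left(3 + 0\right) = 5 \cdot 3 = 15$)
$J{\left(y,h \right)} = 48 + h$ ($J{\left(y,h \right)} = 3 + \left(h + 45\right) = 3 + \left(45 + h\right) = 48 + h$)
$3570 - J{\left(6 - -4,T \right)} = 3570 - \left(48 + 15\right) = 3570 - 63 = 3507$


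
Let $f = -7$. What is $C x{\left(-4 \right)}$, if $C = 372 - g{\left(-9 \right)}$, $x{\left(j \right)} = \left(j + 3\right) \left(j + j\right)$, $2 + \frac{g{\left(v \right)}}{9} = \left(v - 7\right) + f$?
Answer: $4776$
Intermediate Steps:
$g{\left(v \right)} = -144 + 9 v$ ($g{\left(v \right)} = -18 + 9 \left(\left(v - 7\right) - 7\right) = -18 + 9 \left(\left(-7 + v\right) - 7\right) = -18 + 9 \left(-14 + v\right) = -18 + \left(-126 + 9 v\right) = -144 + 9 v$)
$x{\left(j \right)} = 2 j \left(3 + j\right)$ ($x{\left(j \right)} = \left(3 + j\right) 2 j = 2 j \left(3 + j\right)$)
$C = 597$ ($C = 372 - \left(-144 + 9 \left(-9\right)\right) = 372 - \left(-144 - 81\right) = 372 - -225 = 372 + 225 = 597$)
$C x{\left(-4 \right)} = 597 \cdot 2 \left(-4\right) \left(3 - 4\right) = 597 \cdot 2 \left(-4\right) \left(-1\right) = 597 \cdot 8 = 4776$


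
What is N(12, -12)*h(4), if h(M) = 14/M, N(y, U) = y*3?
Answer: 126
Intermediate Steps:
N(y, U) = 3*y
N(12, -12)*h(4) = (3*12)*(14/4) = 36*(14*(¼)) = 36*(7/2) = 126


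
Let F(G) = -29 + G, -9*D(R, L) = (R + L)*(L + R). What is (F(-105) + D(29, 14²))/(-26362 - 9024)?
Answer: 443/2722 ≈ 0.16275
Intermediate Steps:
D(R, L) = -(L + R)²/9 (D(R, L) = -(R + L)*(L + R)/9 = -(L + R)*(L + R)/9 = -(L + R)²/9)
(F(-105) + D(29, 14²))/(-26362 - 9024) = ((-29 - 105) - (14² + 29)²/9)/(-26362 - 9024) = (-134 - (196 + 29)²/9)/(-35386) = (-134 - ⅑*225²)*(-1/35386) = (-134 - ⅑*50625)*(-1/35386) = (-134 - 5625)*(-1/35386) = -5759*(-1/35386) = 443/2722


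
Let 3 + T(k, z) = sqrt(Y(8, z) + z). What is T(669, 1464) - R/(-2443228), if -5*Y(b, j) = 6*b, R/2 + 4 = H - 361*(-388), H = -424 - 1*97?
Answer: -3525299/1221614 + 6*sqrt(1010)/5 ≈ 35.251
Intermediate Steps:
H = -521 (H = -424 - 97 = -521)
R = 279086 (R = -8 + 2*(-521 - 361*(-388)) = -8 + 2*(-521 + 140068) = -8 + 2*139547 = -8 + 279094 = 279086)
Y(b, j) = -6*b/5
T(k, z) = -3 + sqrt(-48/5 + z) (T(k, z) = -3 + sqrt(-6/5*8 + z) = -3 + sqrt(-48/5 + z))
T(669, 1464) - R/(-2443228) = (-3 + sqrt(-240 + 25*1464)/5) - 279086/(-2443228) = (-3 + sqrt(-240 + 36600)/5) - 279086*(-1)/2443228 = (-3 + sqrt(36360)/5) - 1*(-139543/1221614) = (-3 + (6*sqrt(1010))/5) + 139543/1221614 = (-3 + 6*sqrt(1010)/5) + 139543/1221614 = -3525299/1221614 + 6*sqrt(1010)/5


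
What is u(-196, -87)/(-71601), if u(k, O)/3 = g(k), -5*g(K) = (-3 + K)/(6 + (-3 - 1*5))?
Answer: 199/238670 ≈ 0.00083379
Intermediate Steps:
g(K) = -3/10 + K/10 (g(K) = -(-3 + K)/(5*(6 + (-3 - 1*5))) = -(-3 + K)/(5*(6 + (-3 - 5))) = -(-3 + K)/(5*(6 - 8)) = -(-3 + K)/(5*(-2)) = -(-3 + K)*(-1)/(5*2) = -(3/2 - K/2)/5 = -3/10 + K/10)
u(k, O) = -9/10 + 3*k/10 (u(k, O) = 3*(-3/10 + k/10) = -9/10 + 3*k/10)
u(-196, -87)/(-71601) = (-9/10 + (3/10)*(-196))/(-71601) = (-9/10 - 294/5)*(-1/71601) = -597/10*(-1/71601) = 199/238670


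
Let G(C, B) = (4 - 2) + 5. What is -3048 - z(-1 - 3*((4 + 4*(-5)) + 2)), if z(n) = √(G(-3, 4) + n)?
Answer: -3048 - 4*√3 ≈ -3054.9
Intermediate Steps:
G(C, B) = 7 (G(C, B) = 2 + 5 = 7)
z(n) = √(7 + n)
-3048 - z(-1 - 3*((4 + 4*(-5)) + 2)) = -3048 - √(7 + (-1 - 3*((4 + 4*(-5)) + 2))) = -3048 - √(7 + (-1 - 3*((4 - 20) + 2))) = -3048 - √(7 + (-1 - 3*(-16 + 2))) = -3048 - √(7 + (-1 - 3*(-14))) = -3048 - √(7 + (-1 - 1*(-42))) = -3048 - √(7 + (-1 + 42)) = -3048 - √(7 + 41) = -3048 - √48 = -3048 - 4*√3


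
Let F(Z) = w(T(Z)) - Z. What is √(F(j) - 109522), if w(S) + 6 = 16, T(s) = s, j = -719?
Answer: I*√108793 ≈ 329.84*I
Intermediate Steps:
w(S) = 10 (w(S) = -6 + 16 = 10)
F(Z) = 10 - Z
√(F(j) - 109522) = √((10 - 1*(-719)) - 109522) = √((10 + 719) - 109522) = √(729 - 109522) = √(-108793) = I*√108793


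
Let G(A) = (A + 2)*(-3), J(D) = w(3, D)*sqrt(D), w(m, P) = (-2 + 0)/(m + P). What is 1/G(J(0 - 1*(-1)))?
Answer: -2/9 ≈ -0.22222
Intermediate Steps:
w(m, P) = -2/(P + m)
J(D) = -2*sqrt(D)/(3 + D) (J(D) = (-2/(D + 3))*sqrt(D) = (-2/(3 + D))*sqrt(D) = -2*sqrt(D)/(3 + D))
G(A) = -6 - 3*A (G(A) = (2 + A)*(-3) = -6 - 3*A)
1/G(J(0 - 1*(-1))) = 1/(-6 - (-6)*sqrt(0 - 1*(-1))/(3 + (0 - 1*(-1)))) = 1/(-6 - (-6)*sqrt(0 + 1)/(3 + (0 + 1))) = 1/(-6 - (-6)*sqrt(1)/(3 + 1)) = 1/(-6 - (-6)/4) = 1/(-6 - 3*(-1/2)) = 1/(-6 + 3/2) = 1/(-9/2) = -2/9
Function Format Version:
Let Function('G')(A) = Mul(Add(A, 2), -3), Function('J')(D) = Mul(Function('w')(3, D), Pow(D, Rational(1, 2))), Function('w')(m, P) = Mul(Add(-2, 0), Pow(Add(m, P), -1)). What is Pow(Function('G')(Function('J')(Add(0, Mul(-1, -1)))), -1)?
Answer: Rational(-2, 9) ≈ -0.22222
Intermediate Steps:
Function('w')(m, P) = Mul(-2, Pow(Add(P, m), -1))
Function('J')(D) = Mul(-2, Pow(D, Rational(1, 2)), Pow(Add(3, D), -1)) (Function('J')(D) = Mul(Mul(-2, Pow(Add(D, 3), -1)), Pow(D, Rational(1, 2))) = Mul(Mul(-2, Pow(Add(3, D), -1)), Pow(D, Rational(1, 2))) = Mul(-2, Pow(D, Rational(1, 2)), Pow(Add(3, D), -1)))
Function('G')(A) = Add(-6, Mul(-3, A)) (Function('G')(A) = Mul(Add(2, A), -3) = Add(-6, Mul(-3, A)))
Pow(Function('G')(Function('J')(Add(0, Mul(-1, -1)))), -1) = Pow(Add(-6, Mul(-3, Mul(-2, Pow(Add(0, Mul(-1, -1)), Rational(1, 2)), Pow(Add(3, Add(0, Mul(-1, -1))), -1)))), -1) = Pow(Add(-6, Mul(-3, Mul(-2, Pow(Add(0, 1), Rational(1, 2)), Pow(Add(3, Add(0, 1)), -1)))), -1) = Pow(Add(-6, Mul(-3, Mul(-2, Pow(1, Rational(1, 2)), Pow(Add(3, 1), -1)))), -1) = Pow(Add(-6, Mul(-3, Mul(-2, 1, Pow(4, -1)))), -1) = Pow(Add(-6, Mul(-3, Mul(-2, 1, Rational(1, 4)))), -1) = Pow(Add(-6, Mul(-3, Rational(-1, 2))), -1) = Pow(Add(-6, Rational(3, 2)), -1) = Pow(Rational(-9, 2), -1) = Rational(-2, 9)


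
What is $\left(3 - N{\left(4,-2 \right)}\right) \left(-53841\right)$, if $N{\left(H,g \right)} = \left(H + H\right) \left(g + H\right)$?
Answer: $699933$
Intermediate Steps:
$N{\left(H,g \right)} = 2 H \left(H + g\right)$
$\left(3 - N{\left(4,-2 \right)}\right) \left(-53841\right) = \left(3 - 2 \cdot 4 \left(4 - 2\right)\right) \left(-53841\right) = \left(3 - 2 \cdot 4 \cdot 2\right) \left(-53841\right) = \left(3 - 16\right) \left(-53841\right) = \left(-13\right) \left(-53841\right) = 699933$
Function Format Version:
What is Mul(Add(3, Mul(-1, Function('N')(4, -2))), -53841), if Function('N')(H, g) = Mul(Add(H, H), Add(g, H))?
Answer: 699933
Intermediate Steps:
Function('N')(H, g) = Mul(2, H, Add(H, g)) (Function('N')(H, g) = Mul(Mul(2, H), Add(H, g)) = Mul(2, H, Add(H, g)))
Mul(Add(3, Mul(-1, Function('N')(4, -2))), -53841) = Mul(Add(3, Mul(-1, Mul(2, 4, Add(4, -2)))), -53841) = Mul(Add(3, Mul(-1, Mul(2, 4, 2))), -53841) = Mul(Add(3, Mul(-1, 16)), -53841) = Mul(Add(3, -16), -53841) = Mul(-13, -53841) = 699933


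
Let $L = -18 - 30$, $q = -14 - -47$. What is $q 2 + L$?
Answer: $18$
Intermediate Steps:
$q = 33$ ($q = -14 + 47 = 33$)
$L = -48$ ($L = -18 - 30 = -48$)
$q 2 + L = 33 \cdot 2 - 48 = 66 - 48 = 18$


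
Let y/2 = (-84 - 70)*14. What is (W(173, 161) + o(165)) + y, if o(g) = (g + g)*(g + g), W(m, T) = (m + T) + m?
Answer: 105095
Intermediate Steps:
y = -4312 (y = 2*((-84 - 70)*14) = 2*(-154*14) = 2*(-2156) = -4312)
W(m, T) = T + 2*m (W(m, T) = (T + m) + m = T + 2*m)
o(g) = 4*g² (o(g) = (2*g)*(2*g) = 4*g²)
(W(173, 161) + o(165)) + y = ((161 + 2*173) + 4*165²) - 4312 = ((161 + 346) + 4*27225) - 4312 = (507 + 108900) - 4312 = 109407 - 4312 = 105095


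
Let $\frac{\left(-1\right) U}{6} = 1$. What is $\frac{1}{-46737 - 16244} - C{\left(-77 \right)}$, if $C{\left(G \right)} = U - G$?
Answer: $- \frac{4471652}{62981} \approx -71.0$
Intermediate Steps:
$U = -6$ ($U = \left(-6\right) 1 = -6$)
$C{\left(G \right)} = -6 - G$
$\frac{1}{-46737 - 16244} - C{\left(-77 \right)} = \frac{1}{-46737 - 16244} - \left(-6 - -77\right) = \frac{1}{-62981} - \left(-6 + 77\right) = - \frac{1}{62981} - 71 = - \frac{4471652}{62981}$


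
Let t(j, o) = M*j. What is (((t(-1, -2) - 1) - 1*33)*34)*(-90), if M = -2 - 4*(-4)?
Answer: 146880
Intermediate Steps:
M = 14 (M = -2 + 16 = 14)
t(j, o) = 14*j
(((t(-1, -2) - 1) - 1*33)*34)*(-90) = (((14*(-1) - 1) - 1*33)*34)*(-90) = (((-14 - 1) - 33)*34)*(-90) = ((-15 - 33)*34)*(-90) = -48*34*(-90) = -1632*(-90) = 146880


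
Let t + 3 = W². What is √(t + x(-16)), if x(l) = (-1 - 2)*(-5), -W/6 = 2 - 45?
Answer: 4*√4161 ≈ 258.02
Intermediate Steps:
W = 258 (W = -6*(2 - 45) = -6*(-43) = 258)
x(l) = 15 (x(l) = -3*(-5) = 15)
t = 66561 (t = -3 + 258² = -3 + 66564 = 66561)
√(t + x(-16)) = √(66561 + 15) = √66576 = 4*√4161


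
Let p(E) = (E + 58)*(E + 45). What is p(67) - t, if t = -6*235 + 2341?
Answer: 13069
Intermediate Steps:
t = 931 (t = -1410 + 2341 = 931)
p(E) = (45 + E)*(58 + E) (p(E) = (58 + E)*(45 + E) = (45 + E)*(58 + E))
p(67) - t = (2610 + 67² + 103*67) - 1*931 = (2610 + 4489 + 6901) - 931 = 14000 - 931 = 13069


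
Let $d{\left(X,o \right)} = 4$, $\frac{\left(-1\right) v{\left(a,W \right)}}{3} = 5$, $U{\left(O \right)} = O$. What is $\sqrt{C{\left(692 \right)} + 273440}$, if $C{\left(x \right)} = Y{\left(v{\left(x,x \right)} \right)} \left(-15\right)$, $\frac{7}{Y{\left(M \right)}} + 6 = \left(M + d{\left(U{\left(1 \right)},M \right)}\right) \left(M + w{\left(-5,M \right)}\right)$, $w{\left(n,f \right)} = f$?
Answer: $\frac{\sqrt{88594455}}{18} \approx 522.92$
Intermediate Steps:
$v{\left(a,W \right)} = -15$ ($v{\left(a,W \right)} = \left(-3\right) 5 = -15$)
$Y{\left(M \right)} = \frac{7}{-6 + 2 M \left(4 + M\right)}$ ($Y{\left(M \right)} = \frac{7}{-6 + \left(M + 4\right) \left(M + M\right)} = \frac{7}{-6 + \left(4 + M\right) 2 M} = \frac{7}{-6 + 2 M \left(4 + M\right)}$)
$C{\left(x \right)} = - \frac{35}{108}$ ($C{\left(x \right)} = \frac{7}{2 \left(-3 + \left(-15\right)^{2} + 4 \left(-15\right)\right)} \left(-15\right) = \frac{7}{2 \left(-3 + 225 - 60\right)} \left(-15\right) = \frac{7}{2 \cdot 162} \left(-15\right) = \frac{7}{2} \cdot \frac{1}{162} \left(-15\right) = \frac{7}{324} \left(-15\right) = - \frac{35}{108}$)
$\sqrt{C{\left(692 \right)} + 273440} = \sqrt{- \frac{35}{108} + 273440} = \sqrt{\frac{29531485}{108}} = \frac{\sqrt{88594455}}{18}$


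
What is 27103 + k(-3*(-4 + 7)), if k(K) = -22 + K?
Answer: 27072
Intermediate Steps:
27103 + k(-3*(-4 + 7)) = 27103 + (-22 - 3*(-4 + 7)) = 27103 + (-22 - 3*3) = 27103 + (-22 - 9) = 27103 - 31 = 27072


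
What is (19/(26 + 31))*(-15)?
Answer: -5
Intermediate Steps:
(19/(26 + 31))*(-15) = (19/57)*(-15) = (19*(1/57))*(-15) = (⅓)*(-15) = -5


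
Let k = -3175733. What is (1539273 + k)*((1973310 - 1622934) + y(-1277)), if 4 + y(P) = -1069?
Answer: -571620387380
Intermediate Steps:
y(P) = -1073 (y(P) = -4 - 1069 = -1073)
(1539273 + k)*((1973310 - 1622934) + y(-1277)) = (1539273 - 3175733)*((1973310 - 1622934) - 1073) = -1636460*(350376 - 1073) = -1636460*349303 = -571620387380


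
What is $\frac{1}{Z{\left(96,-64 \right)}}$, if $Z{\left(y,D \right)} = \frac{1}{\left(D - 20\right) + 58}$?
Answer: $-26$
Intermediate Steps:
$Z{\left(y,D \right)} = \frac{1}{38 + D}$ ($Z{\left(y,D \right)} = \frac{1}{\left(-20 + D\right) + 58} = \frac{1}{38 + D}$)
$\frac{1}{Z{\left(96,-64 \right)}} = \frac{1}{\frac{1}{38 - 64}} = \frac{1}{\frac{1}{-26}} = \frac{1}{- \frac{1}{26}} = -26$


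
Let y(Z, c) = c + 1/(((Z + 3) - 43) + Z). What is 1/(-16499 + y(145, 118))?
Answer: -250/4095249 ≈ -6.1046e-5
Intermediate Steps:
y(Z, c) = c + 1/(-40 + 2*Z) (y(Z, c) = c + 1/(((3 + Z) - 43) + Z) = c + 1/((-40 + Z) + Z) = c + 1/(-40 + 2*Z))
1/(-16499 + y(145, 118)) = 1/(-16499 + (½ - 20*118 + 145*118)/(-20 + 145)) = 1/(-16499 + (½ - 2360 + 17110)/125) = 1/(-16499 + (1/125)*(29501/2)) = 1/(-16499 + 29501/250) = 1/(-4095249/250) = -250/4095249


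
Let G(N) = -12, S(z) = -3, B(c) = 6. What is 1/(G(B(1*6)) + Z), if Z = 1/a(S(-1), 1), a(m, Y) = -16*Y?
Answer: -16/193 ≈ -0.082902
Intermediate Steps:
Z = -1/16 (Z = 1/(-16*1) = 1/(-16) = -1/16 ≈ -0.062500)
1/(G(B(1*6)) + Z) = 1/(-12 - 1/16) = 1/(-193/16) = -16/193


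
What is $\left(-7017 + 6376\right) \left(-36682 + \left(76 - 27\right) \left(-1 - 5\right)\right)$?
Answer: $23701616$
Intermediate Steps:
$\left(-7017 + 6376\right) \left(-36682 + \left(76 - 27\right) \left(-1 - 5\right)\right) = - 641 \left(-36682 + 49 \left(-1 - 5\right)\right) = - 641 \left(-36682 + 49 \left(-6\right)\right) = - 641 \left(-36682 - 294\right) = \left(-641\right) \left(-36976\right) = 23701616$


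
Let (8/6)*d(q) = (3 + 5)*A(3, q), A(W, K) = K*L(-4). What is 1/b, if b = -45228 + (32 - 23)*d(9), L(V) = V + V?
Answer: -1/49116 ≈ -2.0360e-5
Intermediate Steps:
L(V) = 2*V
A(W, K) = -8*K (A(W, K) = K*(2*(-4)) = K*(-8) = -8*K)
d(q) = -48*q (d(q) = 3*((3 + 5)*(-8*q))/4 = 3*(8*(-8*q))/4 = 3*(-64*q)/4 = -48*q)
b = -49116 (b = -45228 + (32 - 23)*(-48*9) = -45228 + 9*(-432) = -45228 - 3888 = -49116)
1/b = 1/(-49116) = -1/49116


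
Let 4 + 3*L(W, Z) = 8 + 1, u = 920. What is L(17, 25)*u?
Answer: 4600/3 ≈ 1533.3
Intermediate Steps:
L(W, Z) = 5/3 (L(W, Z) = -4/3 + (8 + 1)/3 = -4/3 + (⅓)*9 = -4/3 + 3 = 5/3)
L(17, 25)*u = (5/3)*920 = 4600/3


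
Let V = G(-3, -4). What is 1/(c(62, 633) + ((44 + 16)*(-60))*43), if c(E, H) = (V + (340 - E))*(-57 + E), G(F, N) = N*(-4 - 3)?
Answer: -1/153270 ≈ -6.5244e-6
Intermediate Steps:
G(F, N) = -7*N (G(F, N) = N*(-7) = -7*N)
V = 28 (V = -7*(-4) = 28)
c(E, H) = (-57 + E)*(368 - E) (c(E, H) = (28 + (340 - E))*(-57 + E) = (368 - E)*(-57 + E) = (-57 + E)*(368 - E))
1/(c(62, 633) + ((44 + 16)*(-60))*43) = 1/((-20976 - 1*62² + 425*62) + ((44 + 16)*(-60))*43) = 1/((-20976 - 1*3844 + 26350) + (60*(-60))*43) = 1/((-20976 - 3844 + 26350) - 3600*43) = 1/(1530 - 154800) = 1/(-153270) = -1/153270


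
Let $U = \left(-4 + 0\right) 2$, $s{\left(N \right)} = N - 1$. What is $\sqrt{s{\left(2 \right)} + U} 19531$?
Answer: $19531 i \sqrt{7} \approx 51674.0 i$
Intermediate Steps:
$s{\left(N \right)} = -1 + N$
$U = -8$ ($U = \left(-4\right) 2 = -8$)
$\sqrt{s{\left(2 \right)} + U} 19531 = \sqrt{\left(-1 + 2\right) - 8} \cdot 19531 = \sqrt{1 - 8} \cdot 19531 = \sqrt{-7} \cdot 19531 = i \sqrt{7} \cdot 19531 = 19531 i \sqrt{7}$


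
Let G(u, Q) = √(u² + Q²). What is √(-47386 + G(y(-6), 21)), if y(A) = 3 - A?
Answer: √(-47386 + 3*√58) ≈ 217.63*I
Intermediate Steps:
G(u, Q) = √(Q² + u²)
√(-47386 + G(y(-6), 21)) = √(-47386 + √(21² + (3 - 1*(-6))²)) = √(-47386 + √(441 + (3 + 6)²)) = √(-47386 + √(441 + 9²)) = √(-47386 + √(441 + 81)) = √(-47386 + √522) = √(-47386 + 3*√58)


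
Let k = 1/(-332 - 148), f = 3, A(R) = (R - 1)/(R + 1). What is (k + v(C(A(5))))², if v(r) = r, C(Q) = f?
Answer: 2070721/230400 ≈ 8.9875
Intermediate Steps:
A(R) = (-1 + R)/(1 + R)
C(Q) = 3
k = -1/480 (k = 1/(-480) = -1/480 ≈ -0.0020833)
(k + v(C(A(5))))² = (-1/480 + 3)² = (1439/480)² = 2070721/230400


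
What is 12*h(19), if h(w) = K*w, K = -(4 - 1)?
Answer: -684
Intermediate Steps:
K = -3 (K = -1*3 = -3)
h(w) = -3*w
12*h(19) = 12*(-3*19) = 12*(-57) = -684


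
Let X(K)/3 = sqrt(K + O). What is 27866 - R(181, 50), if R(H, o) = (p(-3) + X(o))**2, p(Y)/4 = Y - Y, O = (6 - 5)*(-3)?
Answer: 27443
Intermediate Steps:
O = -3 (O = 1*(-3) = -3)
p(Y) = 0 (p(Y) = 4*(Y - Y) = 4*0 = 0)
X(K) = 3*sqrt(-3 + K) (X(K) = 3*sqrt(K - 3) = 3*sqrt(-3 + K))
R(H, o) = -27 + 9*o (R(H, o) = (0 + 3*sqrt(-3 + o))**2 = (3*sqrt(-3 + o))**2 = -27 + 9*o)
27866 - R(181, 50) = 27866 - (-27 + 9*50) = 27866 - (-27 + 450) = 27866 - 1*423 = 27866 - 423 = 27443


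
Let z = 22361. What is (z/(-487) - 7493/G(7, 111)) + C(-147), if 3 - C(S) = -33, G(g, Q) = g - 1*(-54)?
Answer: -3943660/29707 ≈ -132.75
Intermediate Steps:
G(g, Q) = 54 + g (G(g, Q) = g + 54 = 54 + g)
C(S) = 36 (C(S) = 3 - 1*(-33) = 3 + 33 = 36)
(z/(-487) - 7493/G(7, 111)) + C(-147) = (22361/(-487) - 7493/(54 + 7)) + 36 = (22361*(-1/487) - 7493/61) + 36 = (-22361/487 - 7493*1/61) + 36 = (-22361/487 - 7493/61) + 36 = -5013112/29707 + 36 = -3943660/29707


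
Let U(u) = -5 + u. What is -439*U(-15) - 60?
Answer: 8720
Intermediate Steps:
-439*U(-15) - 60 = -439*(-5 - 15) - 60 = -439*(-20) - 60 = 8780 - 60 = 8720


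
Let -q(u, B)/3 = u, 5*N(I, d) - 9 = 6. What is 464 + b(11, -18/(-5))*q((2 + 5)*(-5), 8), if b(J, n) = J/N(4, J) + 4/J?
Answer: 9759/11 ≈ 887.18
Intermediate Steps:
N(I, d) = 3 (N(I, d) = 9/5 + (1/5)*6 = 9/5 + 6/5 = 3)
q(u, B) = -3*u
b(J, n) = 4/J + J/3 (b(J, n) = J/3 + 4/J = 4/J + J/3)
464 + b(11, -18/(-5))*q((2 + 5)*(-5), 8) = 464 + (4/11 + (1/3)*11)*(-3*(2 + 5)*(-5)) = 464 + (4*(1/11) + 11/3)*(-21*(-5)) = 464 + (4/11 + 11/3)*(-3*(-35)) = 464 + (133/33)*105 = 464 + 4655/11 = 9759/11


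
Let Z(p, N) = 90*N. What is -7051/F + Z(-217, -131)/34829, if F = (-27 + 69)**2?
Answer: -266376839/61438356 ≈ -4.3357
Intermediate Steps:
F = 1764 (F = 42**2 = 1764)
-7051/F + Z(-217, -131)/34829 = -7051/1764 + (90*(-131))/34829 = -7051*1/1764 - 11790*1/34829 = -7051/1764 - 11790/34829 = -266376839/61438356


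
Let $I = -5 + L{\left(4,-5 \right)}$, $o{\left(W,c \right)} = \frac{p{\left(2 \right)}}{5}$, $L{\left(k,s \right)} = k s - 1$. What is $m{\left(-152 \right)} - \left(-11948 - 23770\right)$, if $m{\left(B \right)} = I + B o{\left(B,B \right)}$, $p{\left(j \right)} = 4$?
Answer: $\frac{177852}{5} \approx 35570.0$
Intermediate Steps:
$L{\left(k,s \right)} = -1 + k s$
$o{\left(W,c \right)} = \frac{4}{5}$
$I = -26$ ($I = -5 + \left(-1 + 4 \left(-5\right)\right) = -5 - 21 = -26$)
$m{\left(B \right)} = -26 + \frac{4 B}{5}$ ($m{\left(B \right)} = -26 + B \frac{4}{5} = -26 + \frac{4 B}{5}$)
$m{\left(-152 \right)} - \left(-11948 - 23770\right) = \left(-26 + \frac{4}{5} \left(-152\right)\right) - \left(-11948 - 23770\right) = \left(-26 - \frac{608}{5}\right) - \left(-11948 - 23770\right) = - \frac{738}{5} - -35718 = - \frac{738}{5} + 35718 = \frac{177852}{5}$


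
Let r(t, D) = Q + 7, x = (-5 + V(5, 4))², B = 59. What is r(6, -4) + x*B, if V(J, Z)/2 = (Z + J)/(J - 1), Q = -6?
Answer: 63/4 ≈ 15.750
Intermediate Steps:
V(J, Z) = 2*(J + Z)/(-1 + J) (V(J, Z) = 2*((Z + J)/(J - 1)) = 2*((J + Z)/(-1 + J)) = 2*(J + Z)/(-1 + J))
x = ¼ (x = (-5 + 2*(5 + 4)/(-1 + 5))² = (-5 + 2*9/4)² = (-5 + 2*(¼)*9)² = (-5 + 9/2)² = (-½)² = ¼ ≈ 0.25000)
r(t, D) = 1 (r(t, D) = -6 + 7 = 1)
r(6, -4) + x*B = 1 + (¼)*59 = 1 + 59/4 = 63/4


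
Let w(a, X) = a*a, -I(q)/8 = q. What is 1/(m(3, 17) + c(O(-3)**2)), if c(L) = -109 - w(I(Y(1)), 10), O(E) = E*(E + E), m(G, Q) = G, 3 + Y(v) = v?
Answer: -1/362 ≈ -0.0027624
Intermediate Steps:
Y(v) = -3 + v
O(E) = 2*E**2 (O(E) = E*(2*E) = 2*E**2)
I(q) = -8*q
w(a, X) = a**2
c(L) = -365 (c(L) = -109 - (-8*(-3 + 1))**2 = -109 - (-8*(-2))**2 = -109 - 1*16**2 = -109 - 1*256 = -109 - 256 = -365)
1/(m(3, 17) + c(O(-3)**2)) = 1/(3 - 365) = 1/(-362) = -1/362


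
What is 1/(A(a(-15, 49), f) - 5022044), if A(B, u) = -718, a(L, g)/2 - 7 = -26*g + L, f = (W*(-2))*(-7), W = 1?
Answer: -1/5022762 ≈ -1.9909e-7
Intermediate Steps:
f = 14 (f = (1*(-2))*(-7) = -2*(-7) = 14)
a(L, g) = 14 - 52*g + 2*L (a(L, g) = 14 + 2*(-26*g + L) = 14 + 2*(L - 26*g) = 14 + (-52*g + 2*L) = 14 - 52*g + 2*L)
1/(A(a(-15, 49), f) - 5022044) = 1/(-718 - 5022044) = 1/(-5022762) = -1/5022762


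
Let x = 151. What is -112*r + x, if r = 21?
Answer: -2201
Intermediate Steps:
-112*r + x = -112*21 + 151 = -2352 + 151 = -2201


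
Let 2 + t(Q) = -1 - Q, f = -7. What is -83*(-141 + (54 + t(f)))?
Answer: 6889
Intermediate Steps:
t(Q) = -3 - Q (t(Q) = -2 + (-1 - Q) = -3 - Q)
-83*(-141 + (54 + t(f))) = -83*(-141 + (54 + (-3 - 1*(-7)))) = -83*(-141 + (54 + (-3 + 7))) = -83*(-141 + (54 + 4)) = -83*(-141 + 58) = -83*(-83) = 6889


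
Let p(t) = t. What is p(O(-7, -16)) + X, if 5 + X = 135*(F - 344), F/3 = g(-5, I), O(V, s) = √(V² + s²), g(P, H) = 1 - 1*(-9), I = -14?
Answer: -42395 + √305 ≈ -42378.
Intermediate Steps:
g(P, H) = 10 (g(P, H) = 1 + 9 = 10)
F = 30 (F = 3*10 = 30)
X = -42395 (X = -5 + 135*(30 - 344) = -5 + 135*(-314) = -5 - 42390 = -42395)
p(O(-7, -16)) + X = √((-7)² + (-16)²) - 42395 = √(49 + 256) - 42395 = √305 - 42395 = -42395 + √305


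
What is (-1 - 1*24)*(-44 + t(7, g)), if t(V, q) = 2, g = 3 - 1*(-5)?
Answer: 1050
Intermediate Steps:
g = 8 (g = 3 + 5 = 8)
(-1 - 1*24)*(-44 + t(7, g)) = (-1 - 1*24)*(-44 + 2) = (-1 - 24)*(-42) = -25*(-42) = 1050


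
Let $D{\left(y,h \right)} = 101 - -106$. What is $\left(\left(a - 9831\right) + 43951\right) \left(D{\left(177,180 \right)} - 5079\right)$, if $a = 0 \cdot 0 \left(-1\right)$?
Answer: $-166232640$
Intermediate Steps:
$a = 0$ ($a = 0 \left(-1\right) = 0$)
$D{\left(y,h \right)} = 207$ ($D{\left(y,h \right)} = 101 + 106 = 207$)
$\left(\left(a - 9831\right) + 43951\right) \left(D{\left(177,180 \right)} - 5079\right) = \left(\left(0 - 9831\right) + 43951\right) \left(207 - 5079\right) = \left(\left(0 - 9831\right) + 43951\right) \left(-4872\right) = \left(-9831 + 43951\right) \left(-4872\right) = 34120 \left(-4872\right) = -166232640$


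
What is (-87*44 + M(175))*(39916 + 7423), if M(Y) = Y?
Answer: -172929367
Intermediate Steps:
(-87*44 + M(175))*(39916 + 7423) = (-87*44 + 175)*(39916 + 7423) = (-3828 + 175)*47339 = -3653*47339 = -172929367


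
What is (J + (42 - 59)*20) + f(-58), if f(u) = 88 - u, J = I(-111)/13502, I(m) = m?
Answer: -2619499/13502 ≈ -194.01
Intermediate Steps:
J = -111/13502 ≈ -0.0082210
(J + (42 - 59)*20) + f(-58) = (-111/13502 + (42 - 59)*20) + (88 - 1*(-58)) = (-111/13502 - 17*20) + (88 + 58) = (-111/13502 - 340) + 146 = -4590791/13502 + 146 = -2619499/13502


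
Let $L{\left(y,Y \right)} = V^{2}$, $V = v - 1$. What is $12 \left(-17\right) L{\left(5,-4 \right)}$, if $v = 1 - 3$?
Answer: $-1836$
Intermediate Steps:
$v = -2$ ($v = 1 - 3 = -2$)
$V = -3$ ($V = -2 - 1 = -3$)
$L{\left(y,Y \right)} = 9$ ($L{\left(y,Y \right)} = \left(-3\right)^{2} = 9$)
$12 \left(-17\right) L{\left(5,-4 \right)} = 12 \left(-17\right) 9 = \left(-204\right) 9 = -1836$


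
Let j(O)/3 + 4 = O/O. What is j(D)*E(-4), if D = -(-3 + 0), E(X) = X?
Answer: 36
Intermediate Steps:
D = 3 (D = -1*(-3) = 3)
j(O) = -9 (j(O) = -12 + 3*(O/O) = -12 + 3*1 = -12 + 3 = -9)
j(D)*E(-4) = -9*(-4) = 36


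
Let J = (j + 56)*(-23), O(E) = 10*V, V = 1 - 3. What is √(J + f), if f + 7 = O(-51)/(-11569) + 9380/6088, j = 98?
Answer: I*√1099861885926826466/17608018 ≈ 59.561*I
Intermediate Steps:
V = -2
O(E) = -20 (O(E) = 10*(-2) = -20)
J = -3542 (J = (98 + 56)*(-23) = 154*(-23) = -3542)
f = -96096381/17608018 (f = -7 + (-20/(-11569) + 9380/6088) = -7 + (-20*(-1/11569) + 9380*(1/6088)) = -7 + (20/11569 + 2345/1522) = -7 + 27159745/17608018 = -96096381/17608018 ≈ -5.4575)
√(J + f) = √(-3542 - 96096381/17608018) = √(-62463696137/17608018) = I*√1099861885926826466/17608018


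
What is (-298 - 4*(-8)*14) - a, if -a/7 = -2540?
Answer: -17630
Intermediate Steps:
a = 17780 (a = -7*(-2540) = 17780)
(-298 - 4*(-8)*14) - a = (-298 - 4*(-8)*14) - 1*17780 = (-298 + 32*14) - 17780 = (-298 + 448) - 17780 = 150 - 17780 = -17630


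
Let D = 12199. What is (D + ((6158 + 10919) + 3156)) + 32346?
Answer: 64778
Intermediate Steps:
(D + ((6158 + 10919) + 3156)) + 32346 = (12199 + ((6158 + 10919) + 3156)) + 32346 = (12199 + (17077 + 3156)) + 32346 = (12199 + 20233) + 32346 = 32432 + 32346 = 64778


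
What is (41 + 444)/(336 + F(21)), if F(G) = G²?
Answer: 485/777 ≈ 0.62420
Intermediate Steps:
(41 + 444)/(336 + F(21)) = (41 + 444)/(336 + 21²) = 485/(336 + 441) = 485/777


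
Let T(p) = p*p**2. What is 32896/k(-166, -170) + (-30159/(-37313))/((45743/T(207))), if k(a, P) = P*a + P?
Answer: 3779797259574857/23937990039975 ≈ 157.90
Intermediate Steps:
k(a, P) = P + P*a
T(p) = p**3
32896/k(-166, -170) + (-30159/(-37313))/((45743/T(207))) = 32896/((-170*(1 - 166))) + (-30159/(-37313))/((45743/(207**3))) = 32896/((-170*(-165))) + (-30159*(-1/37313))/((45743/8869743)) = 32896/28050 + 30159/(37313*((45743*(1/8869743)))) = 32896*(1/28050) + 30159/(37313*(45743/8869743)) = 16448/14025 + (30159/37313)*(8869743/45743) = 16448/14025 + 267502579137/1706808559 = 3779797259574857/23937990039975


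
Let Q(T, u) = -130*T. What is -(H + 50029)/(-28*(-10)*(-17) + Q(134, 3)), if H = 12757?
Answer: 31393/11090 ≈ 2.8307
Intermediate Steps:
-(H + 50029)/(-28*(-10)*(-17) + Q(134, 3)) = -(12757 + 50029)/(-28*(-10)*(-17) - 130*134) = -62786/(280*(-17) - 17420) = -62786/(-4760 - 17420) = -62786/(-22180) = -62786*(-1)/22180 = -1*(-31393/11090) = 31393/11090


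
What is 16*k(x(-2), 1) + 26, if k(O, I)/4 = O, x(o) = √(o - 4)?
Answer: 26 + 64*I*√6 ≈ 26.0 + 156.77*I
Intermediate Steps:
x(o) = √(-4 + o)
k(O, I) = 4*O
16*k(x(-2), 1) + 26 = 16*(4*√(-4 - 2)) + 26 = 16*(4*√(-6)) + 26 = 16*(4*(I*√6)) + 26 = 16*(4*I*√6) + 26 = 64*I*√6 + 26 = 26 + 64*I*√6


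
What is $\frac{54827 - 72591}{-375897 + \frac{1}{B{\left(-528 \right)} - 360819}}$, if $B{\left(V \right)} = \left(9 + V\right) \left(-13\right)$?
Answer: $\frac{6289735008}{133094602585} \approx 0.047258$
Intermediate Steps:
$B{\left(V \right)} = -117 - 13 V$
$\frac{54827 - 72591}{-375897 + \frac{1}{B{\left(-528 \right)} - 360819}} = \frac{54827 - 72591}{-375897 + \frac{1}{\left(-117 - -6864\right) - 360819}} = - \frac{17764}{-375897 + \frac{1}{\left(-117 + 6864\right) - 360819}} = - \frac{17764}{-375897 + \frac{1}{6747 - 360819}} = - \frac{17764}{-375897 + \frac{1}{-354072}} = - \frac{17764}{-375897 - \frac{1}{354072}} = - \frac{17764}{- \frac{133094602585}{354072}} = \left(-17764\right) \left(- \frac{354072}{133094602585}\right) = \frac{6289735008}{133094602585}$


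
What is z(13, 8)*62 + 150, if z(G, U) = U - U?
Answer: 150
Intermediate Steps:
z(G, U) = 0
z(13, 8)*62 + 150 = 0*62 + 150 = 0 + 150 = 150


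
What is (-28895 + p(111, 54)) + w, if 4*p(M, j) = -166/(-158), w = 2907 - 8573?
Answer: -10921193/316 ≈ -34561.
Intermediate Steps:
w = -5666
p(M, j) = 83/316 (p(M, j) = (-166/(-158))/4 = (-166*(-1/158))/4 = (1/4)*(83/79) = 83/316)
(-28895 + p(111, 54)) + w = (-28895 + 83/316) - 5666 = -9130737/316 - 5666 = -10921193/316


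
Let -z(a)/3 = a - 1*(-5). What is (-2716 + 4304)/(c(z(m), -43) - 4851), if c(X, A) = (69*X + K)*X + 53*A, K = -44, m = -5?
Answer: -794/3565 ≈ -0.22272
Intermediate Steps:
z(a) = -15 - 3*a (z(a) = -3*(a - 1*(-5)) = -3*(a + 5) = -3*(5 + a) = -15 - 3*a)
c(X, A) = 53*A + X*(-44 + 69*X) (c(X, A) = (69*X - 44)*X + 53*A = (-44 + 69*X)*X + 53*A = X*(-44 + 69*X) + 53*A = 53*A + X*(-44 + 69*X))
(-2716 + 4304)/(c(z(m), -43) - 4851) = (-2716 + 4304)/((-44*(-15 - 3*(-5)) + 53*(-43) + 69*(-15 - 3*(-5))²) - 4851) = 1588/((-44*(-15 + 15) - 2279 + 69*(-15 + 15)²) - 4851) = 1588/((-44*0 - 2279 + 69*0²) - 4851) = 1588/((0 - 2279 + 69*0) - 4851) = 1588/((0 - 2279 + 0) - 4851) = 1588/(-2279 - 4851) = 1588/(-7130) = 1588*(-1/7130) = -794/3565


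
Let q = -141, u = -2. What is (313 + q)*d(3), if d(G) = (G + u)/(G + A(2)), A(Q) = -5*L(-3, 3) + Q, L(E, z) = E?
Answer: 43/5 ≈ 8.6000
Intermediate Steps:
A(Q) = 15 + Q (A(Q) = -5*(-3) + Q = 15 + Q)
d(G) = (-2 + G)/(17 + G) (d(G) = (G - 2)/(G + (15 + 2)) = (-2 + G)/(G + 17) = (-2 + G)/(17 + G))
(313 + q)*d(3) = (313 - 141)*((-2 + 3)/(17 + 3)) = 172*(1/20) = 43/5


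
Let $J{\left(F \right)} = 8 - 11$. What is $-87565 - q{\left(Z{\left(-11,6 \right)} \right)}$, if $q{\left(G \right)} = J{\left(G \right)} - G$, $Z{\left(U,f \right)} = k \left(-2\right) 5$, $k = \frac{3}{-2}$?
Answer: $-87547$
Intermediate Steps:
$J{\left(F \right)} = -3$ ($J{\left(F \right)} = 8 - 11 = -3$)
$k = - \frac{3}{2}$ ($k = 3 \left(- \frac{1}{2}\right) = - \frac{3}{2} \approx -1.5$)
$Z{\left(U,f \right)} = 15$ ($Z{\left(U,f \right)} = \left(- \frac{3}{2}\right) \left(-2\right) 5 = 3 \cdot 5 = 15$)
$q{\left(G \right)} = -3 - G$
$-87565 - q{\left(Z{\left(-11,6 \right)} \right)} = -87565 - \left(-3 - 15\right) = -87565 - -18 = -87565 + 18 = -87547$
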